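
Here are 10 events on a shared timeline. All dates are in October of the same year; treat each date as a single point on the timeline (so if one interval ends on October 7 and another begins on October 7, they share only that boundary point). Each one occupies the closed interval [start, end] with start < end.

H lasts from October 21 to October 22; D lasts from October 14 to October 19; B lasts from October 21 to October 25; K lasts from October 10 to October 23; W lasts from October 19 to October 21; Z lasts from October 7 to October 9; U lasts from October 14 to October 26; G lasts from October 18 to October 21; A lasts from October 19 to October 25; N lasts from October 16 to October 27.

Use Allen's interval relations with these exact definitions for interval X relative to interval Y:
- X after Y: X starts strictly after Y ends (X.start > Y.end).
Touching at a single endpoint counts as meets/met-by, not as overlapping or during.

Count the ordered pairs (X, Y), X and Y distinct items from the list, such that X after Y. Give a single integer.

11

Checking all 90 ordered pairs for relation 'after'; matching pairs in alphabetical order:
(A, Z): A after Z ✓
(B, D): B after D ✓
(B, Z): B after Z ✓
(D, Z): D after Z ✓
(G, Z): G after Z ✓
(H, D): H after D ✓
(H, Z): H after Z ✓
(K, Z): K after Z ✓
(N, Z): N after Z ✓
(U, Z): U after Z ✓
(W, Z): W after Z ✓
Count: 11.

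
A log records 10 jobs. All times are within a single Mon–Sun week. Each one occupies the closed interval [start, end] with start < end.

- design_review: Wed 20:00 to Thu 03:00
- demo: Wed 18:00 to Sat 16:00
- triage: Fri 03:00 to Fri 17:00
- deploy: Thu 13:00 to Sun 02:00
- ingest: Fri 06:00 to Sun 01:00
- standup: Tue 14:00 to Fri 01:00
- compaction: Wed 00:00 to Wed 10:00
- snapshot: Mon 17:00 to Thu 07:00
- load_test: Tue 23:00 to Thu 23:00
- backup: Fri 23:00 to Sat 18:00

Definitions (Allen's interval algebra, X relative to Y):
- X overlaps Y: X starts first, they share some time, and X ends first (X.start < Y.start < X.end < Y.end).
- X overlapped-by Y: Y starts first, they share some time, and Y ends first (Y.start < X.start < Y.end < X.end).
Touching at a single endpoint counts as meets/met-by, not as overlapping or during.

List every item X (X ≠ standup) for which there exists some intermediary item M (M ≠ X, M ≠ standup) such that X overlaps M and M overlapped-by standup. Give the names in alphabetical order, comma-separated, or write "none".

Target standup = [Tue 14:00, Fri 01:00].
Intermediaries M with M overlapped-by standup: demo, deploy.
Via demo — items with X overlaps demo: load_test, snapshot.
Via deploy — items with X overlaps deploy: demo, load_test.
Union: demo, load_test, snapshot.

demo, load_test, snapshot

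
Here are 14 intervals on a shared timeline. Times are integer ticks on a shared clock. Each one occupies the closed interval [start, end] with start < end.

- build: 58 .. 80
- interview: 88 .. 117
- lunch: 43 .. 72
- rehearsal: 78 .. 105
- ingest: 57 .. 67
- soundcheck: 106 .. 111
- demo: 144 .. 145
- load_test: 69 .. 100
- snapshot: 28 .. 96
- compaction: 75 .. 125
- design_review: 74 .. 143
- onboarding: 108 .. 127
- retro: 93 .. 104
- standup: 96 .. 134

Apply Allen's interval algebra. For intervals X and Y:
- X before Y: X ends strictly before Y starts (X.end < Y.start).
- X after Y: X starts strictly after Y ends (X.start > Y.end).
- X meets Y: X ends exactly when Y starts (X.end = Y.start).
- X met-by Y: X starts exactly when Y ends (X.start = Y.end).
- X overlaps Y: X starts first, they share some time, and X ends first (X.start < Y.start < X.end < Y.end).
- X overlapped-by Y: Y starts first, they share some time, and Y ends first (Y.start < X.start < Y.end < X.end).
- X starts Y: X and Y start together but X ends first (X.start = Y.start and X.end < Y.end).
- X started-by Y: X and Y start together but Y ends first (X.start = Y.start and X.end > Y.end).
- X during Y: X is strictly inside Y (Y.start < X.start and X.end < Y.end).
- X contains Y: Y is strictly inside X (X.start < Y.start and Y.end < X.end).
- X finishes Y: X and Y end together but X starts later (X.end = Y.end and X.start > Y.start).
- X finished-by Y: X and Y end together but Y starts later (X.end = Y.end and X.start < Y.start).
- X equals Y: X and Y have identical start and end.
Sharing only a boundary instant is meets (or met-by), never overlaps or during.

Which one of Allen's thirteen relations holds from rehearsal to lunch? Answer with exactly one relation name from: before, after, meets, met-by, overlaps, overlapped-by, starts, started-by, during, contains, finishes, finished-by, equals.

after

rehearsal = [78, 105]; lunch = [43, 72].
Compare endpoints: rehearsal.start > lunch.start, rehearsal.start > lunch.end, rehearsal.end > lunch.start, rehearsal.end > lunch.end.
That pattern is 'after'.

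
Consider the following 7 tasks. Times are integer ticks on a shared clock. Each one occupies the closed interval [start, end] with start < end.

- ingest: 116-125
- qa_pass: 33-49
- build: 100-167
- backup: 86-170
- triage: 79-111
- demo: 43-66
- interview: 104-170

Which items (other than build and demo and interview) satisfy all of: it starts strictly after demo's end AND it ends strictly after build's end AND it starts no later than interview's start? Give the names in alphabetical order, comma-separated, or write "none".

backup

Conditions: its start is strictly after demo's end (X.start > 66) AND its end is strictly after build's end (X.end > 167) AND its start is no later than interview's start (X.start <= 104).
backup: start 86 > 66? ✓; end 170 > 167? ✓; start 86 <= 104? ✓ → yes.
ingest: start 116 > 66? ✓; end 125 > 167? ✗; start 116 <= 104? ✗ → no.
qa_pass: start 33 > 66? ✗; end 49 > 167? ✗; start 33 <= 104? ✓ → no.
triage: start 79 > 66? ✓; end 111 > 167? ✗; start 79 <= 104? ✓ → no.
Result: backup.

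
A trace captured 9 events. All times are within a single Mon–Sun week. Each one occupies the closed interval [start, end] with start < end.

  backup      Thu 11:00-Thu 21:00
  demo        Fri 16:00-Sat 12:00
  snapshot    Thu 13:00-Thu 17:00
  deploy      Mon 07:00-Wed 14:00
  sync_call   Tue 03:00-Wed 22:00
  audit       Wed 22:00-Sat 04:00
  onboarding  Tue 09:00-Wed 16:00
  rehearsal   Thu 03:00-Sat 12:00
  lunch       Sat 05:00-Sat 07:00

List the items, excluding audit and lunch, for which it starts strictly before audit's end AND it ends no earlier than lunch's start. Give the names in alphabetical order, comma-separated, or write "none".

demo, rehearsal

Conditions: its start is strictly before audit's end (X.start < Sat 04:00) AND its end is no earlier than lunch's start (X.end >= Sat 05:00).
backup: start Thu 11:00 < Sat 04:00? ✓; end Thu 21:00 >= Sat 05:00? ✗ → no.
demo: start Fri 16:00 < Sat 04:00? ✓; end Sat 12:00 >= Sat 05:00? ✓ → yes.
deploy: start Mon 07:00 < Sat 04:00? ✓; end Wed 14:00 >= Sat 05:00? ✗ → no.
onboarding: start Tue 09:00 < Sat 04:00? ✓; end Wed 16:00 >= Sat 05:00? ✗ → no.
rehearsal: start Thu 03:00 < Sat 04:00? ✓; end Sat 12:00 >= Sat 05:00? ✓ → yes.
snapshot: start Thu 13:00 < Sat 04:00? ✓; end Thu 17:00 >= Sat 05:00? ✗ → no.
sync_call: start Tue 03:00 < Sat 04:00? ✓; end Wed 22:00 >= Sat 05:00? ✗ → no.
Result: demo, rehearsal.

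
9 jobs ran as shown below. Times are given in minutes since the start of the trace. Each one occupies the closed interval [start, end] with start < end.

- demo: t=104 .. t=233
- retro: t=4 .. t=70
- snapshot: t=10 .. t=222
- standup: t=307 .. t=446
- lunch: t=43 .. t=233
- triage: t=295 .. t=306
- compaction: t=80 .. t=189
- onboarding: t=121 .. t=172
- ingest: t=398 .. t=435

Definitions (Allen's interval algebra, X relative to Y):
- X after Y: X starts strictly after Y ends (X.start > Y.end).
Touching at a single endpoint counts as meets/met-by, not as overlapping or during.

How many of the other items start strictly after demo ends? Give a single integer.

Target demo = [t=104, t=233].
compaction [t=80, t=189] → overlaps → no.
ingest [t=398, t=435] → after → counts.
lunch [t=43, t=233] → finished-by → no.
onboarding [t=121, t=172] → during → no.
retro [t=4, t=70] → before → no.
snapshot [t=10, t=222] → overlaps → no.
standup [t=307, t=446] → after → counts.
triage [t=295, t=306] → after → counts.
Total: 3.

3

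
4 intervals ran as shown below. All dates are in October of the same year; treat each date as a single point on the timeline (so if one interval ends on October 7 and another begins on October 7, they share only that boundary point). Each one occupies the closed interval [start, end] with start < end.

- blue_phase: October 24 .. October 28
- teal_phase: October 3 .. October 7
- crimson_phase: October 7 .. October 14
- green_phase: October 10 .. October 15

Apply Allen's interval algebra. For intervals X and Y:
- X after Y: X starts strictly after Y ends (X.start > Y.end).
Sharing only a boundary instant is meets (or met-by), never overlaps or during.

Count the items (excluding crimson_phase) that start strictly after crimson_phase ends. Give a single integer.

1

Target crimson_phase = [October 7, October 14].
blue_phase [October 24, October 28] → after → counts.
green_phase [October 10, October 15] → overlapped-by → no.
teal_phase [October 3, October 7] → meets → no.
Total: 1.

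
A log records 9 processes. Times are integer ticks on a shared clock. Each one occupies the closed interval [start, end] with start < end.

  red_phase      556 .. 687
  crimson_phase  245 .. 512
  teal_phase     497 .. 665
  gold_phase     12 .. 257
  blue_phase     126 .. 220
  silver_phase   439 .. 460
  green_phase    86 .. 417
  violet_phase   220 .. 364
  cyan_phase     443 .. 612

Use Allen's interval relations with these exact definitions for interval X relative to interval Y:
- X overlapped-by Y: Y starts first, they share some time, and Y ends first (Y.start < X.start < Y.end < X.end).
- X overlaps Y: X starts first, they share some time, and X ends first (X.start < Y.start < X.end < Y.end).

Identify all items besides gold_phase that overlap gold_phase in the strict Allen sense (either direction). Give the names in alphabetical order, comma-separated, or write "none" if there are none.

crimson_phase, green_phase, violet_phase

Target gold_phase = [12, 257].
blue_phase [126, 220] → during → no.
crimson_phase [245, 512] → overlapped-by → yes.
cyan_phase [443, 612] → after → no.
green_phase [86, 417] → overlapped-by → yes.
red_phase [556, 687] → after → no.
silver_phase [439, 460] → after → no.
teal_phase [497, 665] → after → no.
violet_phase [220, 364] → overlapped-by → yes.
Result: crimson_phase, green_phase, violet_phase.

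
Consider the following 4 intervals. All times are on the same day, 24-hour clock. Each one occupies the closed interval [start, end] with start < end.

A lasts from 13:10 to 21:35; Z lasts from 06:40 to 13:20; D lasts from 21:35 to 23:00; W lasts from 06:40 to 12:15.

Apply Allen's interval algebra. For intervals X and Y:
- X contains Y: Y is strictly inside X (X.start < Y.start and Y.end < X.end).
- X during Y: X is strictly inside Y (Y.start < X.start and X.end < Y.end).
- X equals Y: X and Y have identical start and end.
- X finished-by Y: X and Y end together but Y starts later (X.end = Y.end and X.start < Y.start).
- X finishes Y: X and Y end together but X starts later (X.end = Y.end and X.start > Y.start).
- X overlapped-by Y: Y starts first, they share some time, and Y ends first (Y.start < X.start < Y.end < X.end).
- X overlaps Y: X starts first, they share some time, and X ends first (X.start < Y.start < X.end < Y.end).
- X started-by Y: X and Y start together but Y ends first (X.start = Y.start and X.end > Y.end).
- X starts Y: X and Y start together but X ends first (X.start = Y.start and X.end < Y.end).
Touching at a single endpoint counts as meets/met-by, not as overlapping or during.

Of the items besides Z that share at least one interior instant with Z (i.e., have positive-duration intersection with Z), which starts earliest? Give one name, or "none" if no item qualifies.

W

Target Z = [06:40, 13:20].
A [13:10, 21:35] → overlapped-by → candidate.
D [21:35, 23:00] → after → excluded.
W [06:40, 12:15] → starts → candidate.
Among candidates, earliest start is 06:40 → W.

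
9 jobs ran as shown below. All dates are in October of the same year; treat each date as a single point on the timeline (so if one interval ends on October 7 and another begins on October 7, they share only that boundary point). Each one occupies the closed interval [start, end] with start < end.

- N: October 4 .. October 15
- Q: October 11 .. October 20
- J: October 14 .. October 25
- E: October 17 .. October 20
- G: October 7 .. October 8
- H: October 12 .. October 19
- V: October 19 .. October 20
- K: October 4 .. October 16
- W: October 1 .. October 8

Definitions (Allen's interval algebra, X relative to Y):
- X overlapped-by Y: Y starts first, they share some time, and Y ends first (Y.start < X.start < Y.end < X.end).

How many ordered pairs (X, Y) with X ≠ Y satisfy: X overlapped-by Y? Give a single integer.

Checking all 72 ordered pairs for relation 'overlapped-by'; matching pairs in alphabetical order:
(E, H): E overlapped-by H ✓
(H, K): H overlapped-by K ✓
(H, N): H overlapped-by N ✓
(J, H): J overlapped-by H ✓
(J, K): J overlapped-by K ✓
(J, N): J overlapped-by N ✓
(J, Q): J overlapped-by Q ✓
(K, W): K overlapped-by W ✓
(N, W): N overlapped-by W ✓
(Q, K): Q overlapped-by K ✓
(Q, N): Q overlapped-by N ✓
Count: 11.

11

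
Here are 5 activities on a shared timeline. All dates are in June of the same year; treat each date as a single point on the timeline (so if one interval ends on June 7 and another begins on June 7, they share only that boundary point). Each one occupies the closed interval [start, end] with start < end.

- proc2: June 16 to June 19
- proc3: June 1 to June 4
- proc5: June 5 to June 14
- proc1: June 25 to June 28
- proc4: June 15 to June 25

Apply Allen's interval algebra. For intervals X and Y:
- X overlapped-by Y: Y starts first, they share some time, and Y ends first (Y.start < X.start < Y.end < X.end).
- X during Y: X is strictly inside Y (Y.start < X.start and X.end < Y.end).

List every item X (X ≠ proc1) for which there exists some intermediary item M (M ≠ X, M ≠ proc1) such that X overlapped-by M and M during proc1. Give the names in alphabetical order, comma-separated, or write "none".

none

Target proc1 = [June 25, June 28].
Intermediaries M with M during proc1: none.
Union: none.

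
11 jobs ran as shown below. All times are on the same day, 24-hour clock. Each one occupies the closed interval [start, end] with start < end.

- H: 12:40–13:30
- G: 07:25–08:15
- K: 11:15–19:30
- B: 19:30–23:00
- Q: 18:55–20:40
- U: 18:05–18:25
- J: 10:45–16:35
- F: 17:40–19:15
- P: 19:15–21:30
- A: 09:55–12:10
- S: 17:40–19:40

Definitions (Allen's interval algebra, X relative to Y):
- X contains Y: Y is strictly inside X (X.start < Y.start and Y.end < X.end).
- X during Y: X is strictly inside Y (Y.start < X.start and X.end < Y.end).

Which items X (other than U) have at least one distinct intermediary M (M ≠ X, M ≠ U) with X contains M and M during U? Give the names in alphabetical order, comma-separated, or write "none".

none

Target U = [18:05, 18:25].
Intermediaries M with M during U: none.
Union: none.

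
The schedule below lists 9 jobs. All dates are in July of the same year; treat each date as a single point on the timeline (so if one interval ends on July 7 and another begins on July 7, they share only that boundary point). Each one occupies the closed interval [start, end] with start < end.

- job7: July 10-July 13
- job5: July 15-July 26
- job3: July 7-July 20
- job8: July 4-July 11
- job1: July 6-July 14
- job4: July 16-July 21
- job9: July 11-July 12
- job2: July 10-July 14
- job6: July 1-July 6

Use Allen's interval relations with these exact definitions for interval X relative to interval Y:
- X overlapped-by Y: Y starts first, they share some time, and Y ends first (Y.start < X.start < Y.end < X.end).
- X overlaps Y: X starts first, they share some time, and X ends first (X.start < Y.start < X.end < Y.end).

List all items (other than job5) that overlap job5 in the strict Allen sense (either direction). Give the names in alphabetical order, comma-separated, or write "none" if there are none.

Target job5 = [July 15, July 26].
job1 [July 6, July 14] → before → no.
job2 [July 10, July 14] → before → no.
job3 [July 7, July 20] → overlaps → yes.
job4 [July 16, July 21] → during → no.
job6 [July 1, July 6] → before → no.
job7 [July 10, July 13] → before → no.
job8 [July 4, July 11] → before → no.
job9 [July 11, July 12] → before → no.
Result: job3.

job3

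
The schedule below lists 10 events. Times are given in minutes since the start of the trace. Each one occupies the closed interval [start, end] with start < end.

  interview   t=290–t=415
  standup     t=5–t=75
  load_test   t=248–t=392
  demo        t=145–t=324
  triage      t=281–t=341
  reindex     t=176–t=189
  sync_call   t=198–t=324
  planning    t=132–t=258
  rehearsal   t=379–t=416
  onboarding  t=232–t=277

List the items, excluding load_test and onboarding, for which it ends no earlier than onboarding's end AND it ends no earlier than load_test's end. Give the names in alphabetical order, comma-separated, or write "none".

Conditions: its end is no earlier than onboarding's end (X.end >= t=277) AND its end is no earlier than load_test's end (X.end >= t=392).
demo: end t=324 >= t=277? ✓; end t=324 >= t=392? ✗ → no.
interview: end t=415 >= t=277? ✓; end t=415 >= t=392? ✓ → yes.
planning: end t=258 >= t=277? ✗; end t=258 >= t=392? ✗ → no.
rehearsal: end t=416 >= t=277? ✓; end t=416 >= t=392? ✓ → yes.
reindex: end t=189 >= t=277? ✗; end t=189 >= t=392? ✗ → no.
standup: end t=75 >= t=277? ✗; end t=75 >= t=392? ✗ → no.
sync_call: end t=324 >= t=277? ✓; end t=324 >= t=392? ✗ → no.
triage: end t=341 >= t=277? ✓; end t=341 >= t=392? ✗ → no.
Result: interview, rehearsal.

interview, rehearsal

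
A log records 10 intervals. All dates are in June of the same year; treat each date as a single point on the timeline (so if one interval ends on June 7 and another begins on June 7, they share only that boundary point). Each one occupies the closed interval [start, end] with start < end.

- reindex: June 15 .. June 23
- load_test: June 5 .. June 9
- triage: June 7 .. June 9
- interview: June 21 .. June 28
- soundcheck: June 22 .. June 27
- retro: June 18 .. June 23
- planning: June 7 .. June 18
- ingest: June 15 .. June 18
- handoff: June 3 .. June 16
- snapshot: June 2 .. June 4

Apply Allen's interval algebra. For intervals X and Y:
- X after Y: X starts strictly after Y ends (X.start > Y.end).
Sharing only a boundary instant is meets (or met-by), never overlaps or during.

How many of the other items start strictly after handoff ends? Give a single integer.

Target handoff = [June 3, June 16].
ingest [June 15, June 18] → overlapped-by → no.
interview [June 21, June 28] → after → counts.
load_test [June 5, June 9] → during → no.
planning [June 7, June 18] → overlapped-by → no.
reindex [June 15, June 23] → overlapped-by → no.
retro [June 18, June 23] → after → counts.
snapshot [June 2, June 4] → overlaps → no.
soundcheck [June 22, June 27] → after → counts.
triage [June 7, June 9] → during → no.
Total: 3.

3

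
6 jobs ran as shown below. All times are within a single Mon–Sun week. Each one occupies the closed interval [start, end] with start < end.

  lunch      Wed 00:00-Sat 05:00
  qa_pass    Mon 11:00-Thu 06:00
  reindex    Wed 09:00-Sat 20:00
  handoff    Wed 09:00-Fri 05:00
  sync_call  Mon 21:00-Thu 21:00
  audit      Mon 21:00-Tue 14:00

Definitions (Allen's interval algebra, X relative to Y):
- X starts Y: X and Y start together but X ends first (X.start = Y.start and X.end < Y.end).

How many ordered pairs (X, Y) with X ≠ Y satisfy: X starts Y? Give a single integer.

Checking all 30 ordered pairs for relation 'starts'; matching pairs in alphabetical order:
(audit, sync_call): audit starts sync_call ✓
(handoff, reindex): handoff starts reindex ✓
Count: 2.

2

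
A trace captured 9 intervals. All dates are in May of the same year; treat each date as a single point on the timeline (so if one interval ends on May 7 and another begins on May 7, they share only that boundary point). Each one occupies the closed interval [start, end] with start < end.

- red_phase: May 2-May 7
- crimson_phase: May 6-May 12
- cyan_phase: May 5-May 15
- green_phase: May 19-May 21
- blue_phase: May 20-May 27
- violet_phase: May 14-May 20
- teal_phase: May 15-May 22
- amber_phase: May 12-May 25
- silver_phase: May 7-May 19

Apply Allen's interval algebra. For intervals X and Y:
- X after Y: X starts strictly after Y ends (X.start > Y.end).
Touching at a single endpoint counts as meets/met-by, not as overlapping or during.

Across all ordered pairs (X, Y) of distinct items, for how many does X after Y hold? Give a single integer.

12

Checking all 72 ordered pairs for relation 'after'; matching pairs in alphabetical order:
(amber_phase, red_phase): amber_phase after red_phase ✓
(blue_phase, crimson_phase): blue_phase after crimson_phase ✓
(blue_phase, cyan_phase): blue_phase after cyan_phase ✓
(blue_phase, red_phase): blue_phase after red_phase ✓
(blue_phase, silver_phase): blue_phase after silver_phase ✓
(green_phase, crimson_phase): green_phase after crimson_phase ✓
(green_phase, cyan_phase): green_phase after cyan_phase ✓
(green_phase, red_phase): green_phase after red_phase ✓
(teal_phase, crimson_phase): teal_phase after crimson_phase ✓
(teal_phase, red_phase): teal_phase after red_phase ✓
(violet_phase, crimson_phase): violet_phase after crimson_phase ✓
(violet_phase, red_phase): violet_phase after red_phase ✓
Count: 12.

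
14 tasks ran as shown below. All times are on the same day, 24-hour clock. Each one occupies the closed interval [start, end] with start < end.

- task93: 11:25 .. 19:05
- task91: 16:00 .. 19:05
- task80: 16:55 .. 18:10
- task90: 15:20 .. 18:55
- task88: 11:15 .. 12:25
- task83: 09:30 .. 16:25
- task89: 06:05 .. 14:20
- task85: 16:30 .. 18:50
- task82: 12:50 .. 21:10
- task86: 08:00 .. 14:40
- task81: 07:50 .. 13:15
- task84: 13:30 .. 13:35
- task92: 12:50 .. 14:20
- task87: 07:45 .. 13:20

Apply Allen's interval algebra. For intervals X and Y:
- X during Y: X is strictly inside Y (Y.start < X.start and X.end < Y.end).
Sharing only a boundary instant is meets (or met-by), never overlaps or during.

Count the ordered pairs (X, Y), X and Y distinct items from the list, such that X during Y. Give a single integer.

Checking all 182 ordered pairs for relation 'during'; matching pairs in alphabetical order:
(task80, task82): task80 during task82 ✓
(task80, task85): task80 during task85 ✓
(task80, task90): task80 during task90 ✓
(task80, task91): task80 during task91 ✓
(task80, task93): task80 during task93 ✓
(task81, task87): task81 during task87 ✓
(task81, task89): task81 during task89 ✓
(task84, task82): task84 during task82 ✓
(task84, task83): task84 during task83 ✓
(task84, task86): task84 during task86 ✓
(task84, task89): task84 during task89 ✓
(task84, task92): task84 during task92 ✓
(task84, task93): task84 during task93 ✓
(task85, task82): task85 during task82 ✓
(task85, task90): task85 during task90 ✓
(task85, task91): task85 during task91 ✓
(task85, task93): task85 during task93 ✓
(task87, task89): task87 during task89 ✓
(task88, task81): task88 during task81 ✓
(task88, task83): task88 during task83 ✓
(task88, task86): task88 during task86 ✓
(task88, task87): task88 during task87 ✓
(task88, task89): task88 during task89 ✓
(task90, task82): task90 during task82 ✓
... plus 5 further pairs not listed.
Count: 29.

29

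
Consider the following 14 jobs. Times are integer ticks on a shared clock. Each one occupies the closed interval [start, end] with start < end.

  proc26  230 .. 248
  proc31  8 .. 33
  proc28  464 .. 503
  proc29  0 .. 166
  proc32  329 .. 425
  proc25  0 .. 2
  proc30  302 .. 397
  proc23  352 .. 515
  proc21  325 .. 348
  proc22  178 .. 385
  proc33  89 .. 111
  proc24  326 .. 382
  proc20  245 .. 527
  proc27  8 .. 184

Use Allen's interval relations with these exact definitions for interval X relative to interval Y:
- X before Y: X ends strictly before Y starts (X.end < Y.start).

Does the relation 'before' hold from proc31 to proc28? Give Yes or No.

Yes

proc31 = [8, 33], proc28 = [464, 503].
Actual relation of proc31 to proc28: before.
Asked whether 'before' holds → Yes.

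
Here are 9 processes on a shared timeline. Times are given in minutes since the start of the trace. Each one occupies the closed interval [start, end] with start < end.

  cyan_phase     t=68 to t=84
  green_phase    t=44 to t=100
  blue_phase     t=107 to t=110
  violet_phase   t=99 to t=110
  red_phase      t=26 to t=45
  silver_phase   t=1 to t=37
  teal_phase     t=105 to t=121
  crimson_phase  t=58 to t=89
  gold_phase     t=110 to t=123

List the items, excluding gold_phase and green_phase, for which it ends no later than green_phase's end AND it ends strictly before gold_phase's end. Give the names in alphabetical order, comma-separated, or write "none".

crimson_phase, cyan_phase, red_phase, silver_phase

Conditions: its end is no later than green_phase's end (X.end <= t=100) AND its end is strictly before gold_phase's end (X.end < t=123).
blue_phase: end t=110 <= t=100? ✗; end t=110 < t=123? ✓ → no.
crimson_phase: end t=89 <= t=100? ✓; end t=89 < t=123? ✓ → yes.
cyan_phase: end t=84 <= t=100? ✓; end t=84 < t=123? ✓ → yes.
red_phase: end t=45 <= t=100? ✓; end t=45 < t=123? ✓ → yes.
silver_phase: end t=37 <= t=100? ✓; end t=37 < t=123? ✓ → yes.
teal_phase: end t=121 <= t=100? ✗; end t=121 < t=123? ✓ → no.
violet_phase: end t=110 <= t=100? ✗; end t=110 < t=123? ✓ → no.
Result: crimson_phase, cyan_phase, red_phase, silver_phase.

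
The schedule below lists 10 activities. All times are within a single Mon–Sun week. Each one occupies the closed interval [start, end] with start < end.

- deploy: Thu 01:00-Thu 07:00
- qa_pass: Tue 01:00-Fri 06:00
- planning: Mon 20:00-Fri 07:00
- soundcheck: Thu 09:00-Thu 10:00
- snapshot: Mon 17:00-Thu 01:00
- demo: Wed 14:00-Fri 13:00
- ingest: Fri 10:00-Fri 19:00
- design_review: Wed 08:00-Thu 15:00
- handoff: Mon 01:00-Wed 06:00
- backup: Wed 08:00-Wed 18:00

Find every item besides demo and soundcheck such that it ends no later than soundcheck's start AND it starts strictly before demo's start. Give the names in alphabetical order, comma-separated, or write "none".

Conditions: its end is no later than soundcheck's start (X.end <= Thu 09:00) AND its start is strictly before demo's start (X.start < Wed 14:00).
backup: end Wed 18:00 <= Thu 09:00? ✓; start Wed 08:00 < Wed 14:00? ✓ → yes.
deploy: end Thu 07:00 <= Thu 09:00? ✓; start Thu 01:00 < Wed 14:00? ✗ → no.
design_review: end Thu 15:00 <= Thu 09:00? ✗; start Wed 08:00 < Wed 14:00? ✓ → no.
handoff: end Wed 06:00 <= Thu 09:00? ✓; start Mon 01:00 < Wed 14:00? ✓ → yes.
ingest: end Fri 19:00 <= Thu 09:00? ✗; start Fri 10:00 < Wed 14:00? ✗ → no.
planning: end Fri 07:00 <= Thu 09:00? ✗; start Mon 20:00 < Wed 14:00? ✓ → no.
qa_pass: end Fri 06:00 <= Thu 09:00? ✗; start Tue 01:00 < Wed 14:00? ✓ → no.
snapshot: end Thu 01:00 <= Thu 09:00? ✓; start Mon 17:00 < Wed 14:00? ✓ → yes.
Result: backup, handoff, snapshot.

backup, handoff, snapshot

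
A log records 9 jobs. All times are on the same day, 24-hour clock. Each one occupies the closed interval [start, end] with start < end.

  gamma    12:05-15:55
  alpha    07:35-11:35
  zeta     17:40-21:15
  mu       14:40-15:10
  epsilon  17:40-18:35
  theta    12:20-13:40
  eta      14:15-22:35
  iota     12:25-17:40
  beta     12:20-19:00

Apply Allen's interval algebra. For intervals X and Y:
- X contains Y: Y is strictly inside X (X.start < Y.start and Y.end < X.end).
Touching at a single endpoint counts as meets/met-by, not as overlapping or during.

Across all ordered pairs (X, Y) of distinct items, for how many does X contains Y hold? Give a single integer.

Checking all 72 ordered pairs for relation 'contains'; matching pairs in alphabetical order:
(beta, epsilon): beta contains epsilon ✓
(beta, iota): beta contains iota ✓
(beta, mu): beta contains mu ✓
(eta, epsilon): eta contains epsilon ✓
(eta, mu): eta contains mu ✓
(eta, zeta): eta contains zeta ✓
(gamma, mu): gamma contains mu ✓
(gamma, theta): gamma contains theta ✓
(iota, mu): iota contains mu ✓
Count: 9.

9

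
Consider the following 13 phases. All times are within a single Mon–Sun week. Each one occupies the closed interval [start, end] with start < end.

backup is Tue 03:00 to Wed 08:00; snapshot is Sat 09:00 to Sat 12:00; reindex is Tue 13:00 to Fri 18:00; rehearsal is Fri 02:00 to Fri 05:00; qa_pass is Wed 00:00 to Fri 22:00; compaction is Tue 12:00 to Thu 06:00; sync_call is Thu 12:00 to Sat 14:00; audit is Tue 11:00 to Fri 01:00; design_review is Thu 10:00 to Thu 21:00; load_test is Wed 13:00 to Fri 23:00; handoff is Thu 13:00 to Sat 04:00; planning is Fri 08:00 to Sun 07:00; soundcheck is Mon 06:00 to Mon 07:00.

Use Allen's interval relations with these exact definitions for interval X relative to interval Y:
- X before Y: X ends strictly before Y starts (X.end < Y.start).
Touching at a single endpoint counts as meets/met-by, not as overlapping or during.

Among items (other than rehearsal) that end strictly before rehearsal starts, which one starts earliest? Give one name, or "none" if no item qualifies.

Target rehearsal = [Fri 02:00, Fri 05:00].
audit [Tue 11:00, Fri 01:00] → before → candidate.
backup [Tue 03:00, Wed 08:00] → before → candidate.
compaction [Tue 12:00, Thu 06:00] → before → candidate.
design_review [Thu 10:00, Thu 21:00] → before → candidate.
handoff [Thu 13:00, Sat 04:00] → contains → excluded.
load_test [Wed 13:00, Fri 23:00] → contains → excluded.
planning [Fri 08:00, Sun 07:00] → after → excluded.
qa_pass [Wed 00:00, Fri 22:00] → contains → excluded.
reindex [Tue 13:00, Fri 18:00] → contains → excluded.
snapshot [Sat 09:00, Sat 12:00] → after → excluded.
soundcheck [Mon 06:00, Mon 07:00] → before → candidate.
sync_call [Thu 12:00, Sat 14:00] → contains → excluded.
Among candidates, earliest start is Mon 06:00 → soundcheck.

soundcheck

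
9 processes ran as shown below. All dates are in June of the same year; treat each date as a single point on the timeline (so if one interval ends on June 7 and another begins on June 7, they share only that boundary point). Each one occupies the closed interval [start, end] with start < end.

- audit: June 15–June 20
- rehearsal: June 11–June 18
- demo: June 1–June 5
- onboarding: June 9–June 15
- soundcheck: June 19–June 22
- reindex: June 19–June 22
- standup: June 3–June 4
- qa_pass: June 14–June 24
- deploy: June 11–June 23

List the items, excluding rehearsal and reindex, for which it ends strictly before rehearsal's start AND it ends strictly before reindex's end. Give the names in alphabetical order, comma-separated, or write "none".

demo, standup

Conditions: its end is strictly before rehearsal's start (X.end < June 11) AND its end is strictly before reindex's end (X.end < June 22).
audit: end June 20 < June 11? ✗; end June 20 < June 22? ✓ → no.
demo: end June 5 < June 11? ✓; end June 5 < June 22? ✓ → yes.
deploy: end June 23 < June 11? ✗; end June 23 < June 22? ✗ → no.
onboarding: end June 15 < June 11? ✗; end June 15 < June 22? ✓ → no.
qa_pass: end June 24 < June 11? ✗; end June 24 < June 22? ✗ → no.
soundcheck: end June 22 < June 11? ✗; end June 22 < June 22? ✗ → no.
standup: end June 4 < June 11? ✓; end June 4 < June 22? ✓ → yes.
Result: demo, standup.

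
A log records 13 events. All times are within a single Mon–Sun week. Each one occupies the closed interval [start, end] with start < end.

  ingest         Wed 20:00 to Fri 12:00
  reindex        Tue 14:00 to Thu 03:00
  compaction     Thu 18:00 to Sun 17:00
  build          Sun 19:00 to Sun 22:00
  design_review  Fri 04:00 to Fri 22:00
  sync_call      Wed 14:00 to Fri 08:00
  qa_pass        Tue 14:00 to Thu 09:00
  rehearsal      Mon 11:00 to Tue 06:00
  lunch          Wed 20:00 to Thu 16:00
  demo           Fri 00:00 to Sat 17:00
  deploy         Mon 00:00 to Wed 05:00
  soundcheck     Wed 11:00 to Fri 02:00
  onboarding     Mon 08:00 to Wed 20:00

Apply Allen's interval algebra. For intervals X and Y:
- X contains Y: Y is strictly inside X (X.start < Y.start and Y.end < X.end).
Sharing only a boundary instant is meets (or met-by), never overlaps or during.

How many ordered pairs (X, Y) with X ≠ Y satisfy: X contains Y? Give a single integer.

7

Checking all 156 ordered pairs for relation 'contains'; matching pairs in alphabetical order:
(compaction, demo): compaction contains demo ✓
(compaction, design_review): compaction contains design_review ✓
(demo, design_review): demo contains design_review ✓
(deploy, rehearsal): deploy contains rehearsal ✓
(onboarding, rehearsal): onboarding contains rehearsal ✓
(soundcheck, lunch): soundcheck contains lunch ✓
(sync_call, lunch): sync_call contains lunch ✓
Count: 7.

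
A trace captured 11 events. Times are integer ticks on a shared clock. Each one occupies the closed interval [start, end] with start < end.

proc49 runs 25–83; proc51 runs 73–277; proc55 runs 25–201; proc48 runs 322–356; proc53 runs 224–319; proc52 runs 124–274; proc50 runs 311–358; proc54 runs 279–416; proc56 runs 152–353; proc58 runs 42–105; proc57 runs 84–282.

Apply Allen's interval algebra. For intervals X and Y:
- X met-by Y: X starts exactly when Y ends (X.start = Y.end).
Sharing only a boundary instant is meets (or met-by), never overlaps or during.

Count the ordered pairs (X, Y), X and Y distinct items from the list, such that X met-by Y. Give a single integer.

0

Checking all 110 ordered pairs for relation 'met-by'; matching pairs in alphabetical order:
No pair satisfies it.
Count: 0.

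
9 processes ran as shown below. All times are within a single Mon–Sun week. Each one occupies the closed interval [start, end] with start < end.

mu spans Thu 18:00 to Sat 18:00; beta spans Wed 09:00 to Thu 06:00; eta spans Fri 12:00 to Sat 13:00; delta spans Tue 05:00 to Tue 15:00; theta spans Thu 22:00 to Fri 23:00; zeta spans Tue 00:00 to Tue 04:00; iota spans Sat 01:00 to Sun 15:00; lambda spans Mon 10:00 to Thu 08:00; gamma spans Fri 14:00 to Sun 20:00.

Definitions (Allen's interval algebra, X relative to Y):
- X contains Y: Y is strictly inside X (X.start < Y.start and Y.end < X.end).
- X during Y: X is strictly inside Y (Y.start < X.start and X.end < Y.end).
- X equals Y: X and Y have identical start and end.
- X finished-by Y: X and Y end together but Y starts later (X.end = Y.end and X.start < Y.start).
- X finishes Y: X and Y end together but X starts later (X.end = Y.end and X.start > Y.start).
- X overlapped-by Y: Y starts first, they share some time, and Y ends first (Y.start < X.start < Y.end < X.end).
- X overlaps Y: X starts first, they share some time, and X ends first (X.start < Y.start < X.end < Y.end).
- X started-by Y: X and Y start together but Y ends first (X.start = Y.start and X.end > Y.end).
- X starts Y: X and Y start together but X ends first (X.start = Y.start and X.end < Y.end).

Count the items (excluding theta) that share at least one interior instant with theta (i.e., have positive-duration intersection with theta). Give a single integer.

Target theta = [Thu 22:00, Fri 23:00].
beta [Wed 09:00, Thu 06:00] → before → no.
delta [Tue 05:00, Tue 15:00] → before → no.
eta [Fri 12:00, Sat 13:00] → overlapped-by → counts.
gamma [Fri 14:00, Sun 20:00] → overlapped-by → counts.
iota [Sat 01:00, Sun 15:00] → after → no.
lambda [Mon 10:00, Thu 08:00] → before → no.
mu [Thu 18:00, Sat 18:00] → contains → counts.
zeta [Tue 00:00, Tue 04:00] → before → no.
Total: 3.

3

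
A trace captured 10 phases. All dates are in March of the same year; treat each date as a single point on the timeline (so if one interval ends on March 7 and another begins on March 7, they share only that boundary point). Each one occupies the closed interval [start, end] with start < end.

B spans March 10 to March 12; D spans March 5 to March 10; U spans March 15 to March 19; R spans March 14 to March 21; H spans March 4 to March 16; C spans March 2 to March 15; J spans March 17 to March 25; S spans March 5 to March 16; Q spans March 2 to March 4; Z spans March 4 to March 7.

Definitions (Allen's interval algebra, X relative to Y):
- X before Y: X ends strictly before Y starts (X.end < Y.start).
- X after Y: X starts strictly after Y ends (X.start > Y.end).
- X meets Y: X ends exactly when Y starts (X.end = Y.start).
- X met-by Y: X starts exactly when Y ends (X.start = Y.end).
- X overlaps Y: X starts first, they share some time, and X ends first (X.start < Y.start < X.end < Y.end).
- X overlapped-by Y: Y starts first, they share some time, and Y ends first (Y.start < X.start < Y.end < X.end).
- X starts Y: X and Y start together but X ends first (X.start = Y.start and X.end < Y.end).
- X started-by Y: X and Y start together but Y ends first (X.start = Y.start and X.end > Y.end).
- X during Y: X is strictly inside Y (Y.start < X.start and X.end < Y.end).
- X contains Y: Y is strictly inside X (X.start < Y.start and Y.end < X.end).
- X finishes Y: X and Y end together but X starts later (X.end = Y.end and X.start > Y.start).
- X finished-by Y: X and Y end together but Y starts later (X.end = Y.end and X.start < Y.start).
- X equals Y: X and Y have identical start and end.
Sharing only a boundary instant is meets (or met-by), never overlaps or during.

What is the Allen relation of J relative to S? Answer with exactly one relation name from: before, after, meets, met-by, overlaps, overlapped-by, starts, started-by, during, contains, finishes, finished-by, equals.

after

J = [March 17, March 25]; S = [March 5, March 16].
Compare endpoints: J.start > S.start, J.start > S.end, J.end > S.start, J.end > S.end.
That pattern is 'after'.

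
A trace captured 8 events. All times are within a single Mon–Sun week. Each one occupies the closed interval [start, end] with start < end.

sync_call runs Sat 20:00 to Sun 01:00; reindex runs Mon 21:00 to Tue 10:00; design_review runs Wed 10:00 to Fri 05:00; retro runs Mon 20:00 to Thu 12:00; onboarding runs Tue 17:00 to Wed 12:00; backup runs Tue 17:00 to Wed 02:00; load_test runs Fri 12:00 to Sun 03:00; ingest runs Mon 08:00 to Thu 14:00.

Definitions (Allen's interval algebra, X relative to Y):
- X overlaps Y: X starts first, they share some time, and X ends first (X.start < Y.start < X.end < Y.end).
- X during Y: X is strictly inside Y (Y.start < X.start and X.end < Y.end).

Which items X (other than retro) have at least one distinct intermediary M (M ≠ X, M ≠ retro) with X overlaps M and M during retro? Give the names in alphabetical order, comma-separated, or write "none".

none

Target retro = [Mon 20:00, Thu 12:00].
Intermediaries M with M during retro: backup, onboarding, reindex.
Via backup — items with X overlaps backup: none.
Via onboarding — items with X overlaps onboarding: none.
Via reindex — items with X overlaps reindex: none.
Union: none.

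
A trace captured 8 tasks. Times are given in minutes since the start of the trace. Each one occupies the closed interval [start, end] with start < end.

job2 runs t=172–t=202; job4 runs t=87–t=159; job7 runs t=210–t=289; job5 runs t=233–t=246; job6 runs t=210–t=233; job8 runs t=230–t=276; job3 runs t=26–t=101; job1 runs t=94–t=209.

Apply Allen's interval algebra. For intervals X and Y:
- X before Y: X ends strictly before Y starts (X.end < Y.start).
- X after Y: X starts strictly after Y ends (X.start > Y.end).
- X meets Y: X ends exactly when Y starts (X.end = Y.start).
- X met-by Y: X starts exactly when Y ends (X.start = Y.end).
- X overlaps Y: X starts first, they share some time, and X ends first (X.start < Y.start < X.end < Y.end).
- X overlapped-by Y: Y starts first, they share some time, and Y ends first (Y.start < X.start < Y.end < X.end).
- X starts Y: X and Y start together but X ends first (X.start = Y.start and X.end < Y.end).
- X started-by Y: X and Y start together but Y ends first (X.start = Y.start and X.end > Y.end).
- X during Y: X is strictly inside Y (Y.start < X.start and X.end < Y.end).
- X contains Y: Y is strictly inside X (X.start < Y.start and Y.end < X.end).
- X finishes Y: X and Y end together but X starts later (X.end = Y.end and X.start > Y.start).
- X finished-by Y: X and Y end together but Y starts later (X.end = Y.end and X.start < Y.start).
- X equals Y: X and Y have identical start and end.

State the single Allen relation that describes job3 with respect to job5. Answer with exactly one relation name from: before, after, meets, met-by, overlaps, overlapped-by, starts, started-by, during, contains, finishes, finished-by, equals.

job3 = [t=26, t=101]; job5 = [t=233, t=246].
Compare endpoints: job3.start < job5.start, job3.start < job5.end, job3.end < job5.start, job3.end < job5.end.
That pattern is 'before'.

before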